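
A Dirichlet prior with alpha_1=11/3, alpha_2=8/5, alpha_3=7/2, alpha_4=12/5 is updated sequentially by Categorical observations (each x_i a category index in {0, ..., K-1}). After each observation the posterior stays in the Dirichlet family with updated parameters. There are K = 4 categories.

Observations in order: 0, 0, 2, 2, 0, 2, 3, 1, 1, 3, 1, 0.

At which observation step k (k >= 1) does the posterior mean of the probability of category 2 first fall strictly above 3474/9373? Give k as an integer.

k = 6

obs 1: x=0 → posterior Dirichlet(14/3, 8/5, 7/2, 12/5)
obs 2: x=0 → posterior Dirichlet(17/3, 8/5, 7/2, 12/5)
obs 3: x=2 → posterior Dirichlet(17/3, 8/5, 9/2, 12/5)
obs 4: x=2 → posterior Dirichlet(17/3, 8/5, 11/2, 12/5)
obs 5: x=0 → posterior Dirichlet(20/3, 8/5, 11/2, 12/5)
obs 6: x=2 → posterior Dirichlet(20/3, 8/5, 13/2, 12/5)
obs 7: x=3 → posterior Dirichlet(20/3, 8/5, 13/2, 17/5)
obs 8: x=1 → posterior Dirichlet(20/3, 13/5, 13/2, 17/5)
obs 9: x=1 → posterior Dirichlet(20/3, 18/5, 13/2, 17/5)
obs 10: x=3 → posterior Dirichlet(20/3, 18/5, 13/2, 22/5)
obs 11: x=1 → posterior Dirichlet(20/3, 23/5, 13/2, 22/5)
obs 12: x=0 → posterior Dirichlet(23/3, 23/5, 13/2, 22/5)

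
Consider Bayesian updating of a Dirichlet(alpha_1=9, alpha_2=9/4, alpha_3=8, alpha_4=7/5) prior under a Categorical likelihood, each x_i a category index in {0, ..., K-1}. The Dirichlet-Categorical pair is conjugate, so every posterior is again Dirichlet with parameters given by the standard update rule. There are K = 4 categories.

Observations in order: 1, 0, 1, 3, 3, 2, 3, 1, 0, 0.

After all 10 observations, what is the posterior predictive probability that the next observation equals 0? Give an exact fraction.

240/613

obs 1: x=1 → posterior Dirichlet(9, 13/4, 8, 7/5)
obs 2: x=0 → posterior Dirichlet(10, 13/4, 8, 7/5)
obs 3: x=1 → posterior Dirichlet(10, 17/4, 8, 7/5)
obs 4: x=3 → posterior Dirichlet(10, 17/4, 8, 12/5)
obs 5: x=3 → posterior Dirichlet(10, 17/4, 8, 17/5)
obs 6: x=2 → posterior Dirichlet(10, 17/4, 9, 17/5)
obs 7: x=3 → posterior Dirichlet(10, 17/4, 9, 22/5)
obs 8: x=1 → posterior Dirichlet(10, 21/4, 9, 22/5)
obs 9: x=0 → posterior Dirichlet(11, 21/4, 9, 22/5)
obs 10: x=0 → posterior Dirichlet(12, 21/4, 9, 22/5)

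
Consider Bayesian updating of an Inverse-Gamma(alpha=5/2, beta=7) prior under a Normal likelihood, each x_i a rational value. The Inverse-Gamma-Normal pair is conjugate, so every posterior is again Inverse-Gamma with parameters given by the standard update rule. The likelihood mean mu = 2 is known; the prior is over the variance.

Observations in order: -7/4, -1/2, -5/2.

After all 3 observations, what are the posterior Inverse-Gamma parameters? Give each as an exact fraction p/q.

obs 1: x=-7/4 → posterior Inverse-Gamma(3, 449/32)
obs 2: x=-1/2 → posterior Inverse-Gamma(7/2, 549/32)
obs 3: x=-5/2 → posterior Inverse-Gamma(4, 873/32)

alpha=4, beta=873/32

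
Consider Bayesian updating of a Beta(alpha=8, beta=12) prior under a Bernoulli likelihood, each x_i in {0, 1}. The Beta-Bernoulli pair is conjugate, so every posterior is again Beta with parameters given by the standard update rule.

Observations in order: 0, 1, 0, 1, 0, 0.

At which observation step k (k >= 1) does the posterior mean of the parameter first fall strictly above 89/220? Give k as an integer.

obs 1: x=0 → posterior Beta(8, 13)
obs 2: x=1 → posterior Beta(9, 13)
obs 3: x=0 → posterior Beta(9, 14)
obs 4: x=1 → posterior Beta(10, 14)
obs 5: x=0 → posterior Beta(10, 15)
obs 6: x=0 → posterior Beta(10, 16)

k = 2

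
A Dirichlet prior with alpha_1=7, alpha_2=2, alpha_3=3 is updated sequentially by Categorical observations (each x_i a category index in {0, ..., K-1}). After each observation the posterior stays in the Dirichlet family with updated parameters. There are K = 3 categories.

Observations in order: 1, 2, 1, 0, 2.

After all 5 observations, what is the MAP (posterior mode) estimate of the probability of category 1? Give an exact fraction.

3/14

obs 1: x=1 → posterior Dirichlet(7, 3, 3)
obs 2: x=2 → posterior Dirichlet(7, 3, 4)
obs 3: x=1 → posterior Dirichlet(7, 4, 4)
obs 4: x=0 → posterior Dirichlet(8, 4, 4)
obs 5: x=2 → posterior Dirichlet(8, 4, 5)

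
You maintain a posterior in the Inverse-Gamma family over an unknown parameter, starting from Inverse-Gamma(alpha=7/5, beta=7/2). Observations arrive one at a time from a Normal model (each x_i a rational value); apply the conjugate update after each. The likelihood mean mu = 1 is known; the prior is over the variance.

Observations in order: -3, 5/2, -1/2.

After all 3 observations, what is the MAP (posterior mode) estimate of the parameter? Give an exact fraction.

275/78

obs 1: x=-3 → posterior Inverse-Gamma(19/10, 23/2)
obs 2: x=5/2 → posterior Inverse-Gamma(12/5, 101/8)
obs 3: x=-1/2 → posterior Inverse-Gamma(29/10, 55/4)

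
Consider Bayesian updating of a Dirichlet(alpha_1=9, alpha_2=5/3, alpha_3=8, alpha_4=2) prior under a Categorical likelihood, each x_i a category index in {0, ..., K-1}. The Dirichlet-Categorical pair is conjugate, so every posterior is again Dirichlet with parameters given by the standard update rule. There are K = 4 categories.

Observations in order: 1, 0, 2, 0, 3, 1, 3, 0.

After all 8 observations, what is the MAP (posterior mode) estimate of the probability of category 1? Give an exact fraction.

obs 1: x=1 → posterior Dirichlet(9, 8/3, 8, 2)
obs 2: x=0 → posterior Dirichlet(10, 8/3, 8, 2)
obs 3: x=2 → posterior Dirichlet(10, 8/3, 9, 2)
obs 4: x=0 → posterior Dirichlet(11, 8/3, 9, 2)
obs 5: x=3 → posterior Dirichlet(11, 8/3, 9, 3)
obs 6: x=1 → posterior Dirichlet(11, 11/3, 9, 3)
obs 7: x=3 → posterior Dirichlet(11, 11/3, 9, 4)
obs 8: x=0 → posterior Dirichlet(12, 11/3, 9, 4)

4/37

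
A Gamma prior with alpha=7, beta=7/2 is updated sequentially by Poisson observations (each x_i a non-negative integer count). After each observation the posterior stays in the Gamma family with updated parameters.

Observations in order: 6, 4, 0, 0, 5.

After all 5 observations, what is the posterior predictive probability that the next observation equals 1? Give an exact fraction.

obs 1: x=6 → posterior Gamma(13, 9/2)
obs 2: x=4 → posterior Gamma(17, 11/2)
obs 3: x=0 → posterior Gamma(17, 13/2)
obs 4: x=0 → posterior Gamma(17, 15/2)
obs 5: x=5 → posterior Gamma(22, 17/2)

51680766566930532194858758316/257829627945307727248226067259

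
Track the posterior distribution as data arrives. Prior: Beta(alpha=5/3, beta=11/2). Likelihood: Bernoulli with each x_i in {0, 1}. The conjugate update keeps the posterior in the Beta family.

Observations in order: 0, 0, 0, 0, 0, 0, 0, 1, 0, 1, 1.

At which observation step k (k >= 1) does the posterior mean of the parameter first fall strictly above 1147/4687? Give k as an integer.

k = 11

obs 1: x=0 → posterior Beta(5/3, 13/2)
obs 2: x=0 → posterior Beta(5/3, 15/2)
obs 3: x=0 → posterior Beta(5/3, 17/2)
obs 4: x=0 → posterior Beta(5/3, 19/2)
obs 5: x=0 → posterior Beta(5/3, 21/2)
obs 6: x=0 → posterior Beta(5/3, 23/2)
obs 7: x=0 → posterior Beta(5/3, 25/2)
obs 8: x=1 → posterior Beta(8/3, 25/2)
obs 9: x=0 → posterior Beta(8/3, 27/2)
obs 10: x=1 → posterior Beta(11/3, 27/2)
obs 11: x=1 → posterior Beta(14/3, 27/2)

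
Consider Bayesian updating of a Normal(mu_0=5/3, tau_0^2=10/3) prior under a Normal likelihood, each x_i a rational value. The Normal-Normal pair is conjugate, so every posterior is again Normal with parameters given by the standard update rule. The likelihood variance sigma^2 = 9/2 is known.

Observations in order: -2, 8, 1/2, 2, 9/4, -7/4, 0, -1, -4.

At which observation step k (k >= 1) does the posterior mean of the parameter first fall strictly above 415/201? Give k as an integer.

obs 1: x=-2 → posterior Normal(5/47, 90/47)
obs 2: x=8 → posterior Normal(165/67, 90/67)
obs 3: x=1/2 → posterior Normal(175/87, 30/29)
obs 4: x=2 → posterior Normal(215/107, 90/107)
obs 5: x=9/4 → posterior Normal(260/127, 90/127)
obs 6: x=-7/4 → posterior Normal(75/49, 30/49)
obs 7: x=0 → posterior Normal(225/167, 90/167)
obs 8: x=-1 → posterior Normal(205/187, 90/187)
obs 9: x=-4 → posterior Normal(125/207, 10/23)

k = 2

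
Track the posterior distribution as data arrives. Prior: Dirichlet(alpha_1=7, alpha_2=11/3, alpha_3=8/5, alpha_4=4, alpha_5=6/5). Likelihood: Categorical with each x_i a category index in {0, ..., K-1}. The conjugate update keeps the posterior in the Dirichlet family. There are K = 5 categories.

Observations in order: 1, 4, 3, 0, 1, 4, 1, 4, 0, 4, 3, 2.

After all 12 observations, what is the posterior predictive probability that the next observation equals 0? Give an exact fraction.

135/442

obs 1: x=1 → posterior Dirichlet(7, 14/3, 8/5, 4, 6/5)
obs 2: x=4 → posterior Dirichlet(7, 14/3, 8/5, 4, 11/5)
obs 3: x=3 → posterior Dirichlet(7, 14/3, 8/5, 5, 11/5)
obs 4: x=0 → posterior Dirichlet(8, 14/3, 8/5, 5, 11/5)
obs 5: x=1 → posterior Dirichlet(8, 17/3, 8/5, 5, 11/5)
obs 6: x=4 → posterior Dirichlet(8, 17/3, 8/5, 5, 16/5)
obs 7: x=1 → posterior Dirichlet(8, 20/3, 8/5, 5, 16/5)
obs 8: x=4 → posterior Dirichlet(8, 20/3, 8/5, 5, 21/5)
obs 9: x=0 → posterior Dirichlet(9, 20/3, 8/5, 5, 21/5)
obs 10: x=4 → posterior Dirichlet(9, 20/3, 8/5, 5, 26/5)
obs 11: x=3 → posterior Dirichlet(9, 20/3, 8/5, 6, 26/5)
obs 12: x=2 → posterior Dirichlet(9, 20/3, 13/5, 6, 26/5)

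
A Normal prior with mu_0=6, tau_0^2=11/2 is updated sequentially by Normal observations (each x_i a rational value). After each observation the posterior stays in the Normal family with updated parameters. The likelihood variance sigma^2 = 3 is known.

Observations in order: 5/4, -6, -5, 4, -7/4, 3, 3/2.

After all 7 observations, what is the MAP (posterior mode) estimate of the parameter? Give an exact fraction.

3/83

obs 1: x=5/4 → posterior Normal(199/68, 33/17)
obs 2: x=-6 → posterior Normal(-65/112, 33/28)
obs 3: x=-5 → posterior Normal(-95/52, 11/13)
obs 4: x=4 → posterior Normal(-109/200, 33/50)
obs 5: x=-7/4 → posterior Normal(-93/122, 33/61)
obs 6: x=3 → posterior Normal(-3/16, 11/24)
obs 7: x=3/2 → posterior Normal(3/83, 33/83)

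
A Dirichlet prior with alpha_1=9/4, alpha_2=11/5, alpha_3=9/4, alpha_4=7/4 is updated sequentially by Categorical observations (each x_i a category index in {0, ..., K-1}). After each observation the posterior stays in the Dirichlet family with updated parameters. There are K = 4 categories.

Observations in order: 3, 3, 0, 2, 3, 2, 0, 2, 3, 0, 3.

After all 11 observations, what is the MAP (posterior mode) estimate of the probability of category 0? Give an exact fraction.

obs 1: x=3 → posterior Dirichlet(9/4, 11/5, 9/4, 11/4)
obs 2: x=3 → posterior Dirichlet(9/4, 11/5, 9/4, 15/4)
obs 3: x=0 → posterior Dirichlet(13/4, 11/5, 9/4, 15/4)
obs 4: x=2 → posterior Dirichlet(13/4, 11/5, 13/4, 15/4)
obs 5: x=3 → posterior Dirichlet(13/4, 11/5, 13/4, 19/4)
obs 6: x=2 → posterior Dirichlet(13/4, 11/5, 17/4, 19/4)
obs 7: x=0 → posterior Dirichlet(17/4, 11/5, 17/4, 19/4)
obs 8: x=2 → posterior Dirichlet(17/4, 11/5, 21/4, 19/4)
obs 9: x=3 → posterior Dirichlet(17/4, 11/5, 21/4, 23/4)
obs 10: x=0 → posterior Dirichlet(21/4, 11/5, 21/4, 23/4)
obs 11: x=3 → posterior Dirichlet(21/4, 11/5, 21/4, 27/4)

85/309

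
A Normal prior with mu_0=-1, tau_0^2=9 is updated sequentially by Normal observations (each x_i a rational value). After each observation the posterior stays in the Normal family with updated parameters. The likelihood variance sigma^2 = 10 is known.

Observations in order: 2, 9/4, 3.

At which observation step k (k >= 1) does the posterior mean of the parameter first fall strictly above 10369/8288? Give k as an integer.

k = 3

obs 1: x=2 → posterior Normal(8/19, 90/19)
obs 2: x=9/4 → posterior Normal(113/112, 45/14)
obs 3: x=3 → posterior Normal(221/148, 90/37)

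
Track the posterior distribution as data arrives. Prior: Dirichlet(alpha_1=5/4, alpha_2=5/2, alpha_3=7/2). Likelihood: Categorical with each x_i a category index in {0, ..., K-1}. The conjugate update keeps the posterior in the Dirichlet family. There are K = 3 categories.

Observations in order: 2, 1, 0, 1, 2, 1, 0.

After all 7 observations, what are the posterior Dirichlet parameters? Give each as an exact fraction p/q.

alpha_1=13/4, alpha_2=11/2, alpha_3=11/2

obs 1: x=2 → posterior Dirichlet(5/4, 5/2, 9/2)
obs 2: x=1 → posterior Dirichlet(5/4, 7/2, 9/2)
obs 3: x=0 → posterior Dirichlet(9/4, 7/2, 9/2)
obs 4: x=1 → posterior Dirichlet(9/4, 9/2, 9/2)
obs 5: x=2 → posterior Dirichlet(9/4, 9/2, 11/2)
obs 6: x=1 → posterior Dirichlet(9/4, 11/2, 11/2)
obs 7: x=0 → posterior Dirichlet(13/4, 11/2, 11/2)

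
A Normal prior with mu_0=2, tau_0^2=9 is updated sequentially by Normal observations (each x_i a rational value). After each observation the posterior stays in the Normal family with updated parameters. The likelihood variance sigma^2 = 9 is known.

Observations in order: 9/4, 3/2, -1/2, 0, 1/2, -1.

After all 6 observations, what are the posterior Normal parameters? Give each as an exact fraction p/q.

mu_0=19/28, tau_0^2=9/7

obs 1: x=9/4 → posterior Normal(17/8, 9/2)
obs 2: x=3/2 → posterior Normal(23/12, 3)
obs 3: x=-1/2 → posterior Normal(21/16, 9/4)
obs 4: x=0 → posterior Normal(21/20, 9/5)
obs 5: x=1/2 → posterior Normal(23/24, 3/2)
obs 6: x=-1 → posterior Normal(19/28, 9/7)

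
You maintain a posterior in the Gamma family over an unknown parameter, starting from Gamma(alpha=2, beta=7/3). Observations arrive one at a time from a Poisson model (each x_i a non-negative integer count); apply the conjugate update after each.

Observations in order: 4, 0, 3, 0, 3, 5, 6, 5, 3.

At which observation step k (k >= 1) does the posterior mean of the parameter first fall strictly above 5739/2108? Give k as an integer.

obs 1: x=4 → posterior Gamma(6, 10/3)
obs 2: x=0 → posterior Gamma(6, 13/3)
obs 3: x=3 → posterior Gamma(9, 16/3)
obs 4: x=0 → posterior Gamma(9, 19/3)
obs 5: x=3 → posterior Gamma(12, 22/3)
obs 6: x=5 → posterior Gamma(17, 25/3)
obs 7: x=6 → posterior Gamma(23, 28/3)
obs 8: x=5 → posterior Gamma(28, 31/3)
obs 9: x=3 → posterior Gamma(31, 34/3)

k = 9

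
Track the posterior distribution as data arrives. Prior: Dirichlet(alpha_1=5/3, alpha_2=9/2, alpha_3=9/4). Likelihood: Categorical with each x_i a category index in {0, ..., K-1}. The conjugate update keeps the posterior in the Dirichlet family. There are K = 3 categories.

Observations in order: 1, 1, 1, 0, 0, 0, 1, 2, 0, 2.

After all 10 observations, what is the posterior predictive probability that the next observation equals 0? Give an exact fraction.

4/13

obs 1: x=1 → posterior Dirichlet(5/3, 11/2, 9/4)
obs 2: x=1 → posterior Dirichlet(5/3, 13/2, 9/4)
obs 3: x=1 → posterior Dirichlet(5/3, 15/2, 9/4)
obs 4: x=0 → posterior Dirichlet(8/3, 15/2, 9/4)
obs 5: x=0 → posterior Dirichlet(11/3, 15/2, 9/4)
obs 6: x=0 → posterior Dirichlet(14/3, 15/2, 9/4)
obs 7: x=1 → posterior Dirichlet(14/3, 17/2, 9/4)
obs 8: x=2 → posterior Dirichlet(14/3, 17/2, 13/4)
obs 9: x=0 → posterior Dirichlet(17/3, 17/2, 13/4)
obs 10: x=2 → posterior Dirichlet(17/3, 17/2, 17/4)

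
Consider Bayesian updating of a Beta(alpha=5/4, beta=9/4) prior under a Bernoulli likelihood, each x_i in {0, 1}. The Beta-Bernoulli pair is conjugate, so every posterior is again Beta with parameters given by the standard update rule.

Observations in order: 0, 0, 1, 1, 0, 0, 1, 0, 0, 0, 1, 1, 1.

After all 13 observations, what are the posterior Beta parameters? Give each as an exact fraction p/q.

obs 1: x=0 → posterior Beta(5/4, 13/4)
obs 2: x=0 → posterior Beta(5/4, 17/4)
obs 3: x=1 → posterior Beta(9/4, 17/4)
obs 4: x=1 → posterior Beta(13/4, 17/4)
obs 5: x=0 → posterior Beta(13/4, 21/4)
obs 6: x=0 → posterior Beta(13/4, 25/4)
obs 7: x=1 → posterior Beta(17/4, 25/4)
obs 8: x=0 → posterior Beta(17/4, 29/4)
obs 9: x=0 → posterior Beta(17/4, 33/4)
obs 10: x=0 → posterior Beta(17/4, 37/4)
obs 11: x=1 → posterior Beta(21/4, 37/4)
obs 12: x=1 → posterior Beta(25/4, 37/4)
obs 13: x=1 → posterior Beta(29/4, 37/4)

alpha=29/4, beta=37/4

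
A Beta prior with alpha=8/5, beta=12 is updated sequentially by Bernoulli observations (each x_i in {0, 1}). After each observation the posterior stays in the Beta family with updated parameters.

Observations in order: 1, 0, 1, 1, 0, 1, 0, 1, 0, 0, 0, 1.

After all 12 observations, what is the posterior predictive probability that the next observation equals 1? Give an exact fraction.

obs 1: x=1 → posterior Beta(13/5, 12)
obs 2: x=0 → posterior Beta(13/5, 13)
obs 3: x=1 → posterior Beta(18/5, 13)
obs 4: x=1 → posterior Beta(23/5, 13)
obs 5: x=0 → posterior Beta(23/5, 14)
obs 6: x=1 → posterior Beta(28/5, 14)
obs 7: x=0 → posterior Beta(28/5, 15)
obs 8: x=1 → posterior Beta(33/5, 15)
obs 9: x=0 → posterior Beta(33/5, 16)
obs 10: x=0 → posterior Beta(33/5, 17)
obs 11: x=0 → posterior Beta(33/5, 18)
obs 12: x=1 → posterior Beta(38/5, 18)

19/64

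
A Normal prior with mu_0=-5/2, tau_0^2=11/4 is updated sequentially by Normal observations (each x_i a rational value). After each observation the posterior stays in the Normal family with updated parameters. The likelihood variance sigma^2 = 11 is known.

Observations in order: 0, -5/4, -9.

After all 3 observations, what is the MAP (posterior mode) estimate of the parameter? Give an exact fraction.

-81/28

obs 1: x=0 → posterior Normal(-2, 11/5)
obs 2: x=-5/4 → posterior Normal(-15/8, 11/6)
obs 3: x=-9 → posterior Normal(-81/28, 11/7)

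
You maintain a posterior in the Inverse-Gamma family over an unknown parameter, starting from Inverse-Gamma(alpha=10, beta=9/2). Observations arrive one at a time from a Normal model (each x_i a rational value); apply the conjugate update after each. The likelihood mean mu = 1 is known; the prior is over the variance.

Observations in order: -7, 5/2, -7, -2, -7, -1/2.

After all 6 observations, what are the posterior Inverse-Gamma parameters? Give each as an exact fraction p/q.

obs 1: x=-7 → posterior Inverse-Gamma(21/2, 73/2)
obs 2: x=5/2 → posterior Inverse-Gamma(11, 301/8)
obs 3: x=-7 → posterior Inverse-Gamma(23/2, 557/8)
obs 4: x=-2 → posterior Inverse-Gamma(12, 593/8)
obs 5: x=-7 → posterior Inverse-Gamma(25/2, 849/8)
obs 6: x=-1/2 → posterior Inverse-Gamma(13, 429/4)

alpha=13, beta=429/4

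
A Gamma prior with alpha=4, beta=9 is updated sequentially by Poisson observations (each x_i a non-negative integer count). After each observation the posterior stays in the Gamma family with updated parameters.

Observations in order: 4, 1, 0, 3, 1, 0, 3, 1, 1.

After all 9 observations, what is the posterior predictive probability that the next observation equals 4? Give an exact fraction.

12394118543718409336258560/714209495693373205673756419

obs 1: x=4 → posterior Gamma(8, 10)
obs 2: x=1 → posterior Gamma(9, 11)
obs 3: x=0 → posterior Gamma(9, 12)
obs 4: x=3 → posterior Gamma(12, 13)
obs 5: x=1 → posterior Gamma(13, 14)
obs 6: x=0 → posterior Gamma(13, 15)
obs 7: x=3 → posterior Gamma(16, 16)
obs 8: x=1 → posterior Gamma(17, 17)
obs 9: x=1 → posterior Gamma(18, 18)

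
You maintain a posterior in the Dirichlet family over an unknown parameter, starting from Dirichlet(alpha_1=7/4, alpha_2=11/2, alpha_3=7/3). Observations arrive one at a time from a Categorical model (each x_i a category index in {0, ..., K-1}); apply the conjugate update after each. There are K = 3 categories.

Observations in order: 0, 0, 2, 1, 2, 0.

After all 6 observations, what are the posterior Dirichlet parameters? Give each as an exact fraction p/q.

obs 1: x=0 → posterior Dirichlet(11/4, 11/2, 7/3)
obs 2: x=0 → posterior Dirichlet(15/4, 11/2, 7/3)
obs 3: x=2 → posterior Dirichlet(15/4, 11/2, 10/3)
obs 4: x=1 → posterior Dirichlet(15/4, 13/2, 10/3)
obs 5: x=2 → posterior Dirichlet(15/4, 13/2, 13/3)
obs 6: x=0 → posterior Dirichlet(19/4, 13/2, 13/3)

alpha_1=19/4, alpha_2=13/2, alpha_3=13/3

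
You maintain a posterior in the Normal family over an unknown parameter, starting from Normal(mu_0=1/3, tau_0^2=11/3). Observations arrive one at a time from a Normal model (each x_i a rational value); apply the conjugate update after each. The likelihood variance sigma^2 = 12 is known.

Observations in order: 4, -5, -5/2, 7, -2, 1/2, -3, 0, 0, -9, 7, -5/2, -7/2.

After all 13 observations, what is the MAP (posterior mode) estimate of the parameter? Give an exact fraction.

obs 1: x=4 → posterior Normal(56/47, 132/47)
obs 2: x=-5 → posterior Normal(1/58, 66/29)
obs 3: x=-5/2 → posterior Normal(-53/138, 44/23)
obs 4: x=7 → posterior Normal(101/160, 33/20)
obs 5: x=-2 → posterior Normal(57/182, 132/91)
obs 6: x=1/2 → posterior Normal(1/3, 22/17)
obs 7: x=-3 → posterior Normal(1/113, 132/113)
obs 8: x=0 → posterior Normal(1/124, 33/31)
obs 9: x=0 → posterior Normal(1/135, 44/45)
obs 10: x=-9 → posterior Normal(-49/73, 66/73)
obs 11: x=7 → posterior Normal(-21/157, 132/157)
obs 12: x=-5/2 → posterior Normal(-97/336, 11/14)
obs 13: x=-7/2 → posterior Normal(-87/179, 132/179)

-87/179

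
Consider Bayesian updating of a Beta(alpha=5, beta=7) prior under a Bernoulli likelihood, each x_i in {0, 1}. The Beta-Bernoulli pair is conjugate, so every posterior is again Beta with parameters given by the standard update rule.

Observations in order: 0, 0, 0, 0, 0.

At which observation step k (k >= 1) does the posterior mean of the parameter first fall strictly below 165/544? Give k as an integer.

obs 1: x=0 → posterior Beta(5, 8)
obs 2: x=0 → posterior Beta(5, 9)
obs 3: x=0 → posterior Beta(5, 10)
obs 4: x=0 → posterior Beta(5, 11)
obs 5: x=0 → posterior Beta(5, 12)

k = 5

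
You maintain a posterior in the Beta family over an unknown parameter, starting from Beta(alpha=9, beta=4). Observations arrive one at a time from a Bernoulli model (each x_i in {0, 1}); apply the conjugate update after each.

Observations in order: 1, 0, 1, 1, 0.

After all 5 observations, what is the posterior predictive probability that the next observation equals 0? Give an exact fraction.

obs 1: x=1 → posterior Beta(10, 4)
obs 2: x=0 → posterior Beta(10, 5)
obs 3: x=1 → posterior Beta(11, 5)
obs 4: x=1 → posterior Beta(12, 5)
obs 5: x=0 → posterior Beta(12, 6)

1/3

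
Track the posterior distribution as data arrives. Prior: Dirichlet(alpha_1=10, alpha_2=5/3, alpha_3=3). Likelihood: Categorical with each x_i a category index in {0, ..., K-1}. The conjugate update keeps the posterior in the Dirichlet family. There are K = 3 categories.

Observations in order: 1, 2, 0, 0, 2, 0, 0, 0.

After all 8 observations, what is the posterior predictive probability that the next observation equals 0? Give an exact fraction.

obs 1: x=1 → posterior Dirichlet(10, 8/3, 3)
obs 2: x=2 → posterior Dirichlet(10, 8/3, 4)
obs 3: x=0 → posterior Dirichlet(11, 8/3, 4)
obs 4: x=0 → posterior Dirichlet(12, 8/3, 4)
obs 5: x=2 → posterior Dirichlet(12, 8/3, 5)
obs 6: x=0 → posterior Dirichlet(13, 8/3, 5)
obs 7: x=0 → posterior Dirichlet(14, 8/3, 5)
obs 8: x=0 → posterior Dirichlet(15, 8/3, 5)

45/68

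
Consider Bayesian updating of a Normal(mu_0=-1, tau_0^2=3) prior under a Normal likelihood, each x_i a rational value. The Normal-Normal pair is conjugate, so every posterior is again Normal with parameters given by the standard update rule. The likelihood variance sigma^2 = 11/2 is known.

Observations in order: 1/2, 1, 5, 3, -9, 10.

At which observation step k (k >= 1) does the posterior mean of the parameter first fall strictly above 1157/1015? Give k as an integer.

k = 4

obs 1: x=1/2 → posterior Normal(-8/17, 33/17)
obs 2: x=1 → posterior Normal(-2/23, 33/23)
obs 3: x=5 → posterior Normal(28/29, 33/29)
obs 4: x=3 → posterior Normal(46/35, 33/35)
obs 5: x=-9 → posterior Normal(-8/41, 33/41)
obs 6: x=10 → posterior Normal(52/47, 33/47)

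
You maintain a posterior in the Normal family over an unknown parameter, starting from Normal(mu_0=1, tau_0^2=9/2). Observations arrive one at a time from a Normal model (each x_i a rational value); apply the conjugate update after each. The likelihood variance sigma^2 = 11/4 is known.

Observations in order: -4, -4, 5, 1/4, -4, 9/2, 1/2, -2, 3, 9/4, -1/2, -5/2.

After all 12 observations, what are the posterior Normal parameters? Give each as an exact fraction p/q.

mu_0=-16/227, tau_0^2=99/454

obs 1: x=-4 → posterior Normal(-61/29, 99/58)
obs 2: x=-4 → posterior Normal(-133/47, 99/94)
obs 3: x=5 → posterior Normal(-43/65, 99/130)
obs 4: x=1/4 → posterior Normal(-77/166, 99/166)
obs 5: x=-4 → posterior Normal(-221/202, 99/202)
obs 6: x=9/2 → posterior Normal(-59/238, 99/238)
obs 7: x=1/2 → posterior Normal(-41/274, 99/274)
obs 8: x=-2 → posterior Normal(-113/310, 99/310)
obs 9: x=3 → posterior Normal(-5/346, 99/346)
obs 10: x=9/4 → posterior Normal(38/191, 99/382)
obs 11: x=-1/2 → posterior Normal(29/209, 9/38)
obs 12: x=-5/2 → posterior Normal(-16/227, 99/454)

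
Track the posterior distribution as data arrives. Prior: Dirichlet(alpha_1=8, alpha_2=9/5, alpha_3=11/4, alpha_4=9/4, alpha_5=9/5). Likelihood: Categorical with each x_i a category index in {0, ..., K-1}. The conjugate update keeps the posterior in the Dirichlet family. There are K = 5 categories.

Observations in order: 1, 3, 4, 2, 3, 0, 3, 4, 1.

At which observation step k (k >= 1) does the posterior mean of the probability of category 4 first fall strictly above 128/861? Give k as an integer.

k = 8

obs 1: x=1 → posterior Dirichlet(8, 14/5, 11/4, 9/4, 9/5)
obs 2: x=3 → posterior Dirichlet(8, 14/5, 11/4, 13/4, 9/5)
obs 3: x=4 → posterior Dirichlet(8, 14/5, 11/4, 13/4, 14/5)
obs 4: x=2 → posterior Dirichlet(8, 14/5, 15/4, 13/4, 14/5)
obs 5: x=3 → posterior Dirichlet(8, 14/5, 15/4, 17/4, 14/5)
obs 6: x=0 → posterior Dirichlet(9, 14/5, 15/4, 17/4, 14/5)
obs 7: x=3 → posterior Dirichlet(9, 14/5, 15/4, 21/4, 14/5)
obs 8: x=4 → posterior Dirichlet(9, 14/5, 15/4, 21/4, 19/5)
obs 9: x=1 → posterior Dirichlet(9, 19/5, 15/4, 21/4, 19/5)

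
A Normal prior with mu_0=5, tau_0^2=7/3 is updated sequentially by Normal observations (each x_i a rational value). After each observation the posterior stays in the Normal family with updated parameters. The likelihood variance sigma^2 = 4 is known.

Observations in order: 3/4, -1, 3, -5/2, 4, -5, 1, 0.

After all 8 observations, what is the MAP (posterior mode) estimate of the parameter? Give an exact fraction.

247/272

obs 1: x=3/4 → posterior Normal(261/76, 28/19)
obs 2: x=-1 → posterior Normal(233/104, 14/13)
obs 3: x=3 → posterior Normal(317/132, 28/33)
obs 4: x=-5/2 → posterior Normal(247/160, 7/10)
obs 5: x=4 → posterior Normal(359/188, 28/47)
obs 6: x=-5 → posterior Normal(73/72, 14/27)
obs 7: x=1 → posterior Normal(247/244, 28/61)
obs 8: x=0 → posterior Normal(247/272, 7/17)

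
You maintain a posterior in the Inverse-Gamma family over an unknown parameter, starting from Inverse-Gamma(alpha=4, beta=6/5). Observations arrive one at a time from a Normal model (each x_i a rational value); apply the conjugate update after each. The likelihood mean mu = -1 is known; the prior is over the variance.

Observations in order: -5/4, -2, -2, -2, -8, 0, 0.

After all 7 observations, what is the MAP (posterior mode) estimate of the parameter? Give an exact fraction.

obs 1: x=-5/4 → posterior Inverse-Gamma(9/2, 197/160)
obs 2: x=-2 → posterior Inverse-Gamma(5, 277/160)
obs 3: x=-2 → posterior Inverse-Gamma(11/2, 357/160)
obs 4: x=-2 → posterior Inverse-Gamma(6, 437/160)
obs 5: x=-8 → posterior Inverse-Gamma(13/2, 4357/160)
obs 6: x=0 → posterior Inverse-Gamma(7, 4437/160)
obs 7: x=0 → posterior Inverse-Gamma(15/2, 4517/160)

4517/1360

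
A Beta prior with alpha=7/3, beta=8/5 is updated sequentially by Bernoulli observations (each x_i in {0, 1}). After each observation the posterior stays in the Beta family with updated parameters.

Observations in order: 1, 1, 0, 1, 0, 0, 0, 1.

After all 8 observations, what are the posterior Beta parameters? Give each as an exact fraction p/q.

obs 1: x=1 → posterior Beta(10/3, 8/5)
obs 2: x=1 → posterior Beta(13/3, 8/5)
obs 3: x=0 → posterior Beta(13/3, 13/5)
obs 4: x=1 → posterior Beta(16/3, 13/5)
obs 5: x=0 → posterior Beta(16/3, 18/5)
obs 6: x=0 → posterior Beta(16/3, 23/5)
obs 7: x=0 → posterior Beta(16/3, 28/5)
obs 8: x=1 → posterior Beta(19/3, 28/5)

alpha=19/3, beta=28/5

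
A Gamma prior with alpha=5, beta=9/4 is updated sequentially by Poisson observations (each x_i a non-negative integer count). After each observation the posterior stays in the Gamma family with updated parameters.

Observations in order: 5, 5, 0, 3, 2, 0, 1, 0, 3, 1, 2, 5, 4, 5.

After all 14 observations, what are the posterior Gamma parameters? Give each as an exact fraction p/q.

obs 1: x=5 → posterior Gamma(10, 13/4)
obs 2: x=5 → posterior Gamma(15, 17/4)
obs 3: x=0 → posterior Gamma(15, 21/4)
obs 4: x=3 → posterior Gamma(18, 25/4)
obs 5: x=2 → posterior Gamma(20, 29/4)
obs 6: x=0 → posterior Gamma(20, 33/4)
obs 7: x=1 → posterior Gamma(21, 37/4)
obs 8: x=0 → posterior Gamma(21, 41/4)
obs 9: x=3 → posterior Gamma(24, 45/4)
obs 10: x=1 → posterior Gamma(25, 49/4)
obs 11: x=2 → posterior Gamma(27, 53/4)
obs 12: x=5 → posterior Gamma(32, 57/4)
obs 13: x=4 → posterior Gamma(36, 61/4)
obs 14: x=5 → posterior Gamma(41, 65/4)

alpha=41, beta=65/4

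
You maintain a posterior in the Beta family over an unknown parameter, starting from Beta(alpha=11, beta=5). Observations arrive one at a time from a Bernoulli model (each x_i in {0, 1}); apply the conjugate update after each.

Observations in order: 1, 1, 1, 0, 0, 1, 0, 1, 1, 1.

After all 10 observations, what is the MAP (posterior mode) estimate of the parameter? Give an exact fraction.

17/24

obs 1: x=1 → posterior Beta(12, 5)
obs 2: x=1 → posterior Beta(13, 5)
obs 3: x=1 → posterior Beta(14, 5)
obs 4: x=0 → posterior Beta(14, 6)
obs 5: x=0 → posterior Beta(14, 7)
obs 6: x=1 → posterior Beta(15, 7)
obs 7: x=0 → posterior Beta(15, 8)
obs 8: x=1 → posterior Beta(16, 8)
obs 9: x=1 → posterior Beta(17, 8)
obs 10: x=1 → posterior Beta(18, 8)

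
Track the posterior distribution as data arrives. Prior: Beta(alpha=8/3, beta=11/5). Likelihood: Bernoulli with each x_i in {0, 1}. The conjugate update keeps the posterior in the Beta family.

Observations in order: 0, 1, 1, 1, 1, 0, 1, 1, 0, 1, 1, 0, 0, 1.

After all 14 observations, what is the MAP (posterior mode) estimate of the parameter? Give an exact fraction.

obs 1: x=0 → posterior Beta(8/3, 16/5)
obs 2: x=1 → posterior Beta(11/3, 16/5)
obs 3: x=1 → posterior Beta(14/3, 16/5)
obs 4: x=1 → posterior Beta(17/3, 16/5)
obs 5: x=1 → posterior Beta(20/3, 16/5)
obs 6: x=0 → posterior Beta(20/3, 21/5)
obs 7: x=1 → posterior Beta(23/3, 21/5)
obs 8: x=1 → posterior Beta(26/3, 21/5)
obs 9: x=0 → posterior Beta(26/3, 26/5)
obs 10: x=1 → posterior Beta(29/3, 26/5)
obs 11: x=1 → posterior Beta(32/3, 26/5)
obs 12: x=0 → posterior Beta(32/3, 31/5)
obs 13: x=0 → posterior Beta(32/3, 36/5)
obs 14: x=1 → posterior Beta(35/3, 36/5)

160/253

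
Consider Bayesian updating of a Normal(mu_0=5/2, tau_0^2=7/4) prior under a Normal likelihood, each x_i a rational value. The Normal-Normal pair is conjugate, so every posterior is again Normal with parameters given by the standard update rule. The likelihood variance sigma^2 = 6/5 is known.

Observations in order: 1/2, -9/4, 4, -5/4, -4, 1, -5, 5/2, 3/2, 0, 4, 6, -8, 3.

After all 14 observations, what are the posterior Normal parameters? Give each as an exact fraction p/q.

mu_0=65/257, tau_0^2=21/257

obs 1: x=1/2 → posterior Normal(155/118, 42/59)
obs 2: x=-9/4 → posterior Normal(-5/376, 21/47)
obs 3: x=4 → posterior Normal(185/172, 14/43)
obs 4: x=-5/4 → posterior Normal(95/164, 21/82)
obs 5: x=-4 → posterior Normal(-45/199, 42/199)
obs 6: x=1 → posterior Normal(-5/117, 7/39)
obs 7: x=-5 → posterior Normal(-185/269, 42/269)
obs 8: x=5/2 → posterior Normal(-195/608, 21/152)
obs 9: x=3/2 → posterior Normal(-15/113, 14/113)
obs 10: x=0 → posterior Normal(-45/374, 21/187)
obs 11: x=4 → posterior Normal(95/409, 42/409)
obs 12: x=6 → posterior Normal(305/444, 7/74)
obs 13: x=-8 → posterior Normal(25/479, 42/479)
obs 14: x=3 → posterior Normal(65/257, 21/257)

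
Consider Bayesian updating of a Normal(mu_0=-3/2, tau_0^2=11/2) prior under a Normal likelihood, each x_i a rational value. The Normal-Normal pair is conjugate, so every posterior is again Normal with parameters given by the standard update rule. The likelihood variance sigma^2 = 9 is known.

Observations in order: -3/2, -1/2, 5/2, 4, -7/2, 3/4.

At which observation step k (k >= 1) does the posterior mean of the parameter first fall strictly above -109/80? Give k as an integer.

k = 2

obs 1: x=-3/2 → posterior Normal(-3/2, 99/29)
obs 2: x=-1/2 → posterior Normal(-49/40, 99/40)
obs 3: x=5/2 → posterior Normal(-43/102, 33/17)
obs 4: x=4 → posterior Normal(45/124, 99/62)
obs 5: x=-7/2 → posterior Normal(-16/73, 99/73)
obs 6: x=3/4 → posterior Normal(-31/336, 33/28)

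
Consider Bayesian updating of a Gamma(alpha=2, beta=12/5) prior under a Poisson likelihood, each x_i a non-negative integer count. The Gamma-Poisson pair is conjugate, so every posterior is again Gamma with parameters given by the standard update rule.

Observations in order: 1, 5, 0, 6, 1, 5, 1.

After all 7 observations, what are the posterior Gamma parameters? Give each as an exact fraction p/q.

obs 1: x=1 → posterior Gamma(3, 17/5)
obs 2: x=5 → posterior Gamma(8, 22/5)
obs 3: x=0 → posterior Gamma(8, 27/5)
obs 4: x=6 → posterior Gamma(14, 32/5)
obs 5: x=1 → posterior Gamma(15, 37/5)
obs 6: x=5 → posterior Gamma(20, 42/5)
obs 7: x=1 → posterior Gamma(21, 47/5)

alpha=21, beta=47/5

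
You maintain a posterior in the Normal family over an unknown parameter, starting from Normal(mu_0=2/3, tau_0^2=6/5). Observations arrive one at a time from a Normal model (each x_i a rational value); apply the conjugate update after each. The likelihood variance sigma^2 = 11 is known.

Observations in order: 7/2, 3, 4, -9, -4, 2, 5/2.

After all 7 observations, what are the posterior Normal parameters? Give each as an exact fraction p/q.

obs 1: x=7/2 → posterior Normal(173/183, 66/61)
obs 2: x=3 → posterior Normal(227/201, 66/67)
obs 3: x=4 → posterior Normal(299/219, 66/73)
obs 4: x=-9 → posterior Normal(137/237, 66/79)
obs 5: x=-4 → posterior Normal(13/51, 66/85)
obs 6: x=2 → posterior Normal(101/273, 66/91)
obs 7: x=5/2 → posterior Normal(146/291, 66/97)

mu_0=146/291, tau_0^2=66/97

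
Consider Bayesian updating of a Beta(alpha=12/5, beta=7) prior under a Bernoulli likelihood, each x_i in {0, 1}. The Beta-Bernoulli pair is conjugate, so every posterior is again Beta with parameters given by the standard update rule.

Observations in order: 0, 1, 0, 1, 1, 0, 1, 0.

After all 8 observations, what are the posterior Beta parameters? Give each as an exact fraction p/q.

alpha=32/5, beta=11

obs 1: x=0 → posterior Beta(12/5, 8)
obs 2: x=1 → posterior Beta(17/5, 8)
obs 3: x=0 → posterior Beta(17/5, 9)
obs 4: x=1 → posterior Beta(22/5, 9)
obs 5: x=1 → posterior Beta(27/5, 9)
obs 6: x=0 → posterior Beta(27/5, 10)
obs 7: x=1 → posterior Beta(32/5, 10)
obs 8: x=0 → posterior Beta(32/5, 11)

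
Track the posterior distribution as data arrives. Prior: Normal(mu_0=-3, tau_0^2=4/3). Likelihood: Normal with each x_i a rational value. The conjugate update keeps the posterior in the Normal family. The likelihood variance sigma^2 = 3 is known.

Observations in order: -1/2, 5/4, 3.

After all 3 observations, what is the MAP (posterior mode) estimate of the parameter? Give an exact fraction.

obs 1: x=-1/2 → posterior Normal(-29/13, 12/13)
obs 2: x=5/4 → posterior Normal(-24/17, 12/17)
obs 3: x=3 → posterior Normal(-4/7, 4/7)

-4/7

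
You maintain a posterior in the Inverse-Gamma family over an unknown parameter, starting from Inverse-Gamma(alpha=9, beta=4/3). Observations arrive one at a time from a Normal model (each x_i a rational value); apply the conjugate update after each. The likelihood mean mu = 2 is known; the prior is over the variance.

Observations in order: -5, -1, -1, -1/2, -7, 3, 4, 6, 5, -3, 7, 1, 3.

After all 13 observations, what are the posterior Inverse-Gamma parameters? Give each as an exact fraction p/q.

obs 1: x=-5 → posterior Inverse-Gamma(19/2, 155/6)
obs 2: x=-1 → posterior Inverse-Gamma(10, 91/3)
obs 3: x=-1 → posterior Inverse-Gamma(21/2, 209/6)
obs 4: x=-1/2 → posterior Inverse-Gamma(11, 911/24)
obs 5: x=-7 → posterior Inverse-Gamma(23/2, 1883/24)
obs 6: x=3 → posterior Inverse-Gamma(12, 1895/24)
obs 7: x=4 → posterior Inverse-Gamma(25/2, 1943/24)
obs 8: x=6 → posterior Inverse-Gamma(13, 2135/24)
obs 9: x=5 → posterior Inverse-Gamma(27/2, 2243/24)
obs 10: x=-3 → posterior Inverse-Gamma(14, 2543/24)
obs 11: x=7 → posterior Inverse-Gamma(29/2, 2843/24)
obs 12: x=1 → posterior Inverse-Gamma(15, 2855/24)
obs 13: x=3 → posterior Inverse-Gamma(31/2, 2867/24)

alpha=31/2, beta=2867/24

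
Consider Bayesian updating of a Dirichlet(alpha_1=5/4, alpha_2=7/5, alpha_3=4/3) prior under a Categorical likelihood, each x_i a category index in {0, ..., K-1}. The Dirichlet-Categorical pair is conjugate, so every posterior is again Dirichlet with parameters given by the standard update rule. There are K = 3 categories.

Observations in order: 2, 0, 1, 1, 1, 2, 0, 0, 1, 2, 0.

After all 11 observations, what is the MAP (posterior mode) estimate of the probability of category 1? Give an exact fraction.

obs 1: x=2 → posterior Dirichlet(5/4, 7/5, 7/3)
obs 2: x=0 → posterior Dirichlet(9/4, 7/5, 7/3)
obs 3: x=1 → posterior Dirichlet(9/4, 12/5, 7/3)
obs 4: x=1 → posterior Dirichlet(9/4, 17/5, 7/3)
obs 5: x=1 → posterior Dirichlet(9/4, 22/5, 7/3)
obs 6: x=2 → posterior Dirichlet(9/4, 22/5, 10/3)
obs 7: x=0 → posterior Dirichlet(13/4, 22/5, 10/3)
obs 8: x=0 → posterior Dirichlet(17/4, 22/5, 10/3)
obs 9: x=1 → posterior Dirichlet(17/4, 27/5, 10/3)
obs 10: x=2 → posterior Dirichlet(17/4, 27/5, 13/3)
obs 11: x=0 → posterior Dirichlet(21/4, 27/5, 13/3)

264/719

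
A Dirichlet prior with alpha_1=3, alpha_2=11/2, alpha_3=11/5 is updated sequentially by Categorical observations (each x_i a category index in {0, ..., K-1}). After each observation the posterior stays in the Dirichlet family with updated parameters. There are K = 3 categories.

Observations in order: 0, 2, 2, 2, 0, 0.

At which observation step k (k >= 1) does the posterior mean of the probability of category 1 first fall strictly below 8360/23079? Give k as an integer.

obs 1: x=0 → posterior Dirichlet(4, 11/2, 11/5)
obs 2: x=2 → posterior Dirichlet(4, 11/2, 16/5)
obs 3: x=2 → posterior Dirichlet(4, 11/2, 21/5)
obs 4: x=2 → posterior Dirichlet(4, 11/2, 26/5)
obs 5: x=0 → posterior Dirichlet(5, 11/2, 26/5)
obs 6: x=0 → posterior Dirichlet(6, 11/2, 26/5)

k = 5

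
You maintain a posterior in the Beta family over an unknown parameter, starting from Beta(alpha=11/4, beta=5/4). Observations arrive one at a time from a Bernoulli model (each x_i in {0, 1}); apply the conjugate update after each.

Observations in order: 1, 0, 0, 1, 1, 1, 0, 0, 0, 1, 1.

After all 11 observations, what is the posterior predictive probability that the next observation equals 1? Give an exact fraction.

obs 1: x=1 → posterior Beta(15/4, 5/4)
obs 2: x=0 → posterior Beta(15/4, 9/4)
obs 3: x=0 → posterior Beta(15/4, 13/4)
obs 4: x=1 → posterior Beta(19/4, 13/4)
obs 5: x=1 → posterior Beta(23/4, 13/4)
obs 6: x=1 → posterior Beta(27/4, 13/4)
obs 7: x=0 → posterior Beta(27/4, 17/4)
obs 8: x=0 → posterior Beta(27/4, 21/4)
obs 9: x=0 → posterior Beta(27/4, 25/4)
obs 10: x=1 → posterior Beta(31/4, 25/4)
obs 11: x=1 → posterior Beta(35/4, 25/4)

7/12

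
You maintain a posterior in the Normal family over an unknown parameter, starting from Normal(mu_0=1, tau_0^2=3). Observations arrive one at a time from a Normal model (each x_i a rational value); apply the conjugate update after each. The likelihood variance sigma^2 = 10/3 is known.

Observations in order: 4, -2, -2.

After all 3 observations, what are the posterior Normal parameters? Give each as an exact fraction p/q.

obs 1: x=4 → posterior Normal(46/19, 30/19)
obs 2: x=-2 → posterior Normal(1, 15/14)
obs 3: x=-2 → posterior Normal(10/37, 30/37)

mu_0=10/37, tau_0^2=30/37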